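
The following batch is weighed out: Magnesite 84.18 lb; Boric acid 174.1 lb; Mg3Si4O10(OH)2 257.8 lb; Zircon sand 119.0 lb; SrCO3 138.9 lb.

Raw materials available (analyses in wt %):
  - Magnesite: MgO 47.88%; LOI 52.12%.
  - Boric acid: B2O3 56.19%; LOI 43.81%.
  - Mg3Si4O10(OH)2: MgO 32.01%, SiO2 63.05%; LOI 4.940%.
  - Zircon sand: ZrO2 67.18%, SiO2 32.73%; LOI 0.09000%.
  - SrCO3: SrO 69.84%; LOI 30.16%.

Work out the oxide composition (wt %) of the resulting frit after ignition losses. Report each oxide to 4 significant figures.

Each numeric step carries full float precision all the way through; rounding to 4 significant digits extends to each working value as displayed. A single rounding finalizes each reported value — the derived quantities (yield, the five compositions, the totals, LOI, glass mass) are computed in full float precision using the weight values for 599.1 lb of glass exactly as shown in either problem or answer.
Mass of each oxide from the mix:
  MgO: 84.18·0.4788 + 257.8·0.3201 = 122.8 lb
  B2O3: 174.1·0.5619 = 97.83 lb
  ZrO2: 119.0·0.6718 = 79.94 lb
  SiO2: 257.8·0.6305 + 119.0·0.3273 = 201.5 lb
  SrO: 138.9·0.6984 = 97.01 lb
LOI: 84.18·0.5212 + 174.1·0.4381 + 257.8·0.04940 + 119.0·9.000e-04 + 138.9·0.3016 = 174.9 lb
Net of LOI, the glass mass = 774.0 − 174.9 = 599.1 lb (= the summed oxide contributions)
wt % = oxide mass / glass mass × 100

Glass mass = 599.1 lb (batch 774.0 − LOI 174.9).
Composition: MgO 20.50%, B2O3 16.33%, ZrO2 13.34%, SiO2 33.63%, SrO 16.19%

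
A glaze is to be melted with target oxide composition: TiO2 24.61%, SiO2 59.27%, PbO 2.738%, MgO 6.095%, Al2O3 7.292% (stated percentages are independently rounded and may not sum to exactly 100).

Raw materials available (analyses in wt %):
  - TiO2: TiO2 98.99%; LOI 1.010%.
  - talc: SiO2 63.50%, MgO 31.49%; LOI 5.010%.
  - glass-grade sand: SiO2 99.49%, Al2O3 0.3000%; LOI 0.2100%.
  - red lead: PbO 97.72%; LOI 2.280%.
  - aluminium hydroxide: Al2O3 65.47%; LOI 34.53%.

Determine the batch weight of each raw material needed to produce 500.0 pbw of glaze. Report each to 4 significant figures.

Batch per 500.0 pbw glaze:
  TiO2: 124.3 pbw
  talc: 96.78 pbw
  glass-grade sand: 236.1 pbw
  red lead: 14.01 pbw
  aluminium hydroxide: 54.61 pbw
Total batch = 525.8 pbw; LOI loss = 25.78 pbw; yield = 95.10%

The intermediate values appear rounded to 4 significant figures across the worked steps — the working math runs at full float precision all the way through — each reported number sees exactly one rounding; derived quantities are re-derived in full precision (net glass mass, totals, the five compositions, LOI, the yield) from the weighed amounts for 500.0 pbw of glass, exactly as shown in either problem or answer.
The oxide mass targets at 500.0 pbw glaze:
  TiO2: 24.61% × 500.0 = 123.0 pbw
  SiO2: 59.27% × 500.0 = 296.4 pbw
  PbO: 2.738% × 500.0 = 13.69 pbw
  MgO: 6.095% × 500.0 = 30.48 pbw
  Al2O3: 7.292% × 500.0 = 36.46 pbw
Sums-versus-targets review applying the batch weights above, under the basis named above (target by target, the sums agree inside rounding margins):
  TiO2: 124.3·0.9899 = 123.0 pbw (target 123.0 pbw)
  SiO2: 96.78·0.6350 + 236.1·0.9949 = 296.4 pbw (target 296.4 pbw)
  PbO: 14.01·0.9772 = 13.69 pbw (target 13.69 pbw)
  MgO: 96.78·0.3149 = 30.48 pbw (target 30.48 pbw)
  Al2O3: 236.1·0.003000 + 54.61·0.6547 = 36.46 pbw (target 36.46 pbw)
Auditing the glass mass value: Σ batch − LOI loss = 500.0 pbw (summing oxide targets gives 500.0 pbw; stated basis 500.0 pbw — gaps are rounding artifacts).
Whole-batch sum: Σ batch = 525.8 pbw; loss to ignition Σ batch·LOI = 25.78 pbw; yield = glass ÷ total batch = 95.10%.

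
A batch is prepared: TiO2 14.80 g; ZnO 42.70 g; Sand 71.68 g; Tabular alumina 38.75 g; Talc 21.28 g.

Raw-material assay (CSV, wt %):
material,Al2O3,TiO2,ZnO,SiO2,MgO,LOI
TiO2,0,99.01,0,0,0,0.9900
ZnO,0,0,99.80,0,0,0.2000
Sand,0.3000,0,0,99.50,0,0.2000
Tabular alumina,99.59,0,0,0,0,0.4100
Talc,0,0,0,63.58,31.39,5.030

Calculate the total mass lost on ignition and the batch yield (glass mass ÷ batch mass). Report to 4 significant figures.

In-progress results are printed (rounded to 4 significant figures) in the working — all internal work keeps full precision from start to finish. Every reported result takes a single rounding — derived quantities are carried at full float precision (the totals, the yield, the five compositions, net glass mass, LOI) from the batch weights at 187.6 g of glass precisely as stated by either problem or answer.
Material-by-material LOI:
  TiO2: 14.80 × 0.009900 = 0.1465 g
  ZnO: 42.70 × 0.002000 = 0.08540 g
  Sand: 71.68 × 0.002000 = 0.1434 g
  Tabular alumina: 38.75 × 0.004100 = 0.1589 g
  Talc: 21.28 × 0.05030 = 1.070 g
Total LOI = 1.605 g
Glass = batch − LOI = 189.2 − 1.605 = 187.6 g

LOI loss = 1.605 g; glass = 187.6 g; yield = 99.15%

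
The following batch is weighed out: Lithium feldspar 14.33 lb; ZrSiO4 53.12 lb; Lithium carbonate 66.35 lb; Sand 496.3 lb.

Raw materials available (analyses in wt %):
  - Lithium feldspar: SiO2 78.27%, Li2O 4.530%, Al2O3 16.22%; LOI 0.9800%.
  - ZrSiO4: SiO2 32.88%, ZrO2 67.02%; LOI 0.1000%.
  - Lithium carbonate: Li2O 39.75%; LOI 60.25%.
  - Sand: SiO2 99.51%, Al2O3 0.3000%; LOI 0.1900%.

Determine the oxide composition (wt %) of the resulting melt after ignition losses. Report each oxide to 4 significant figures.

Mid-chain values are displayed, rounded to 4 significant digits, across the worked steps; every computation carries full precision end to end — every reported figure is rounded once only. Derived quantities, which include net glass mass, LOI, the totals, the yield, four oxide percentages, are carried at full float precision, exactly as shown in either problem or answer, starting from the weights per 589.0 lb of glass.
Oxide-by-oxide delivered mass:
  SiO2: 14.33·0.7827 + 53.12·0.3288 + 496.3·0.9951 = 522.6 lb
  Li2O: 14.33·0.04530 + 66.35·0.3975 = 27.02 lb
  Al2O3: 14.33·0.1622 + 496.3·0.003000 = 3.813 lb
  ZrO2: 53.12·0.6702 = 35.60 lb
LOI: 14.33·0.009800 + 53.12·0.001000 + 66.35·0.6025 + 496.3·0.001900 = 41.11 lb
The glass mass, total less LOI, = 630.1 − 41.11 = 589.0 lb (consistent with Σ oxide mass)
each wt % is 100 × oxide ÷ glass

Glass mass = 589.0 lb (batch 630.1 − LOI 41.11).
Composition: SiO2 88.72%, Li2O 4.588%, Al2O3 0.6474%, ZrO2 6.044%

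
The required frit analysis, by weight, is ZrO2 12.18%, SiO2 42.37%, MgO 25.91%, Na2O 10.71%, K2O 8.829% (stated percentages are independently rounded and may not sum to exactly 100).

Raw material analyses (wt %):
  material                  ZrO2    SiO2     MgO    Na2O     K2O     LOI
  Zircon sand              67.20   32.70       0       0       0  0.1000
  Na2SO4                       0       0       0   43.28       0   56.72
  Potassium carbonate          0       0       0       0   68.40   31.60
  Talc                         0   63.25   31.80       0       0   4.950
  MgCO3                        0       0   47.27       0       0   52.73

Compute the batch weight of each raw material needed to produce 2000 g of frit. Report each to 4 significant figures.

Batch per 2000 g frit:
  Zircon sand: 362.5 g
  Na2SO4: 494.9 g
  Potassium carbonate: 258.2 g
  Talc: 1152 g
  MgCO3: 321.0 g
Total batch = 2589 g; LOI loss = 588.9 g; yield = 77.25%

The whole derivation keeps exact precision at each step; the intermediate values are displayed rounded to four significant digits across the worked steps — each reported figure includes exactly one rounding — all derived quantities, which include the five compositions, net glass mass, totals, the yield, ignition loss, are carried at exact precision, precisely as stated by the question or the answer, using the weight values for 2000 g of glass.
Oxide mass targets, per 2000 g frit:
  ZrO2: 12.18% × 2000 = 243.6 g
  SiO2: 42.37% × 2000 = 847.4 g
  MgO: 25.91% × 2000 = 518.2 g
  Na2O: 10.71% × 2000 = 214.2 g
  K2O: 8.829% × 2000 = 176.6 g
Balance tally, oxide-wise, per the reported batch figures, against the basis in use (every target is met by its sum up to rounding of the answer):
  ZrO2: 362.5·0.6720 = 243.6 g (target 243.6 g)
  SiO2: 362.5·0.3270 + 1152·0.6325 = 847.2 g (target 847.4 g)
  MgO: 1152·0.3180 + 321.0·0.4727 = 518.1 g (target 518.2 g)
  Na2O: 494.9·0.4328 = 214.2 g (target 214.2 g)
  K2O: 258.2·0.6840 = 176.6 g (target 176.6 g)
Mass balance on the glass: batch Σ − ignition loss = 2000 g (summing oxide targets gives 2000 g; the stated basis being 2000 g — any gap is answer rounding).
Summing the batch: Σ batch = 2589 g; the LOI term Σ batch·LOI equals 588.9 g; the yield ratio, glass ÷ batch: 77.25%.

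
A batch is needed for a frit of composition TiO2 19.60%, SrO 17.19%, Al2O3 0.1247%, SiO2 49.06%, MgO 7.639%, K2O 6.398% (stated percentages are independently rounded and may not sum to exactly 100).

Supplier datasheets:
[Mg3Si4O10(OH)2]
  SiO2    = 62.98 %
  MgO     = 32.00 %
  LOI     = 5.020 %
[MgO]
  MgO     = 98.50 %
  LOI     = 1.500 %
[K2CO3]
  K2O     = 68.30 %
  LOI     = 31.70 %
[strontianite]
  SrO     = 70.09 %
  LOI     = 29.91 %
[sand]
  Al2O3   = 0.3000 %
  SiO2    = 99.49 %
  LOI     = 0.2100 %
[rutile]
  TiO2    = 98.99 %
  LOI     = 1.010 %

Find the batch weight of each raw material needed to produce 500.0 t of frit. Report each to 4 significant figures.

Batch per 500.0 t frit:
  Mg3Si4O10(OH)2: 61.17 t
  MgO: 18.90 t
  K2CO3: 46.84 t
  strontianite: 122.6 t
  sand: 207.8 t
  rutile: 99.00 t
Total batch = 556.3 t; LOI loss = 56.31 t; yield = 89.88%

The intermediate values are printed (rounded to four significant digits) in the working. All internal work holds full precision in all steps; each reported number receives exactly one rounding. Derived quantities (the six compositions, yield, net glass mass, the totals, ignition loss) are computed in full precision using the weight values for 500.0 t of glass, exactly as shown in the problem or the answer.
Target masses of each oxide per 500.0 t frit:
  TiO2: 19.60% × 500.0 = 98.00 t
  SrO: 17.19% × 500.0 = 85.95 t
  Al2O3: 0.1247% × 500.0 = 0.6235 t
  SiO2: 49.06% × 500.0 = 245.3 t
  MgO: 7.639% × 500.0 = 38.20 t
  K2O: 6.398% × 500.0 = 31.99 t
Oxide-by-oxide audit from the weights as reported, relative to the basis at hand (delivered sums recover each target up to rounding of the answer):
  TiO2: 99.00·0.9899 = 98.00 t (target 98.00 t)
  SrO: 122.6·0.7009 = 85.93 t (target 85.95 t)
  Al2O3: 207.8·0.003000 = 0.6234 t (target 0.6235 t)
  SiO2: 61.17·0.6298 + 207.8·0.9949 = 245.3 t (target 245.3 t)
  MgO: 61.17·0.3200 + 18.90·0.9850 = 38.19 t (target 38.20 t)
  K2O: 46.84·0.6830 = 31.99 t (target 31.99 t)
Glass-mass closure: batch total minus LOI = 500.0 t (oxide target masses add up to 500.1 t; the stated basis being 500.0 t — rounding explains the deltas).
Whole-batch sum: Σ batch = 556.3 t; Σ batch·LOI gives LOI loss = 56.31 t; as yield: glass ÷ batch → 89.88%.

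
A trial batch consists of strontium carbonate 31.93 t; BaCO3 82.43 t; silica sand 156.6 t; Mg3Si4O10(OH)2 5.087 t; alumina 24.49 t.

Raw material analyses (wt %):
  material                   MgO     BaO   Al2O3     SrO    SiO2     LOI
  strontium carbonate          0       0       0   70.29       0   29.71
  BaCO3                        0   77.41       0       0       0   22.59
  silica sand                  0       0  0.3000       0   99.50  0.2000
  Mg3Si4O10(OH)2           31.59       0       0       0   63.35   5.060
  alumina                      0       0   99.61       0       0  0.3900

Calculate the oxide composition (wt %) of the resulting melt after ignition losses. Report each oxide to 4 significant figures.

Intermediates are displayed, with 4-significant-figure rounding, between the steps; every computation maintains exact precision through the solve; exactly one rounding goes into every reported value. All derived quantities (LOI, net glass mass, five oxide percentages, totals, the yield) are recomputed in full precision from the weighed amounts at 271.8 t of glass, as they appear in the question or the answer.
What the batch supplies per oxide:
  MgO: 5.087·0.3159 = 1.607 t
  BaO: 82.43·0.7741 = 63.81 t
  Al2O3: 156.6·0.003000 + 24.49·0.9961 = 24.86 t
  SrO: 31.93·0.7029 = 22.44 t
  SiO2: 156.6·0.9950 + 5.087·0.6335 = 159.0 t
LOI: 31.93·0.2971 + 82.43·0.2259 + 156.6·0.002000 + 5.087·0.05060 + 24.49·0.003900 = 28.77 t
Resulting glass, batch − LOI: 300.5 − 28.77 = 271.8 t (the oxide masses sum to this)
wt %: oxide over glass, times 100

Glass mass = 271.8 t (batch 300.5 − LOI 28.77).
Composition: MgO 0.5913%, BaO 23.48%, Al2O3 9.149%, SrO 8.259%, SiO2 58.52%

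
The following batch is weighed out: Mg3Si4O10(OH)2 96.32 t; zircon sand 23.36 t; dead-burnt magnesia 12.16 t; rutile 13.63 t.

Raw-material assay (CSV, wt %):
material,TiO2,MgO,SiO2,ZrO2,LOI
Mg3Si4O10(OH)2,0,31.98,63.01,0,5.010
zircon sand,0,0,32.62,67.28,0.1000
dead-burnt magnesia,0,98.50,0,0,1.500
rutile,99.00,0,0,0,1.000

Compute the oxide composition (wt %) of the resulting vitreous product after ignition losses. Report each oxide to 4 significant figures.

Glass mass = 140.3 t (batch 145.5 − LOI 5.168).
Composition: TiO2 9.618%, MgO 30.49%, SiO2 48.69%, ZrO2 11.20%

The working math maintains full float precision from start to finish — the intermediate values are printed (rounded to four significant figures) as written. Every reported figure takes a single rounding; all derived quantities are computed in full precision (net glass mass, the yield, the four compositions, the totals, ignition loss) using the weight values per 140.3 t of glass, as they appear in either problem or answer.
Per-oxide mass from batch:
  TiO2: 13.63·0.9900 = 13.49 t
  MgO: 96.32·0.3198 + 12.16·0.9850 = 42.78 t
  SiO2: 96.32·0.6301 + 23.36·0.3262 = 68.31 t
  ZrO2: 23.36·0.6728 = 15.72 t
LOI: 96.32·0.05010 + 23.36·0.001000 + 12.16·0.01500 + 13.63·0.01000 = 5.168 t
The glass mass, total less LOI, = 145.5 − 5.168 = 140.3 t (matching Σ of the oxides)
wt % = 100 × oxide mass / glass mass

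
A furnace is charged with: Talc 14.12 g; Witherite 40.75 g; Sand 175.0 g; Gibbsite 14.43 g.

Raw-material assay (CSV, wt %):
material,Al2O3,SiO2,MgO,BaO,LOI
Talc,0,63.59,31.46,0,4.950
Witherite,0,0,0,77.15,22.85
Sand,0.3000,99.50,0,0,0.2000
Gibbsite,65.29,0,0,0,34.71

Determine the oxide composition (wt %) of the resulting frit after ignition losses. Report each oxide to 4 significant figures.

Glass mass = 228.9 g (batch 244.3 − LOI 15.37).
Composition: Al2O3 4.345%, SiO2 79.98%, MgO 1.940%, BaO 13.73%

In-progress results appear, rounded to four significant figures, across the worked steps. All arithmetic runs at exact precision at every stage; a single rounding finalizes each reported number — the derived quantities (net glass mass, four oxide percentages, totals, the yield, ignition loss) are rebuilt starting from the weights per 228.9 g of glass in exact precision as set out in the question or the answer.
Mass of each oxide from the mix:
  Al2O3: 175.0·0.003000 + 14.43·0.6529 = 9.946 g
  SiO2: 14.12·0.6359 + 175.0·0.9950 = 183.1 g
  MgO: 14.12·0.3146 = 4.442 g
  BaO: 40.75·0.7715 = 31.44 g
LOI: 14.12·0.04950 + 40.75·0.2285 + 175.0·0.002000 + 14.43·0.3471 = 15.37 g
Net of LOI, the glass mass = 244.3 − 15.37 = 228.9 g (the oxide masses sum to this)
each wt % is 100 × oxide ÷ glass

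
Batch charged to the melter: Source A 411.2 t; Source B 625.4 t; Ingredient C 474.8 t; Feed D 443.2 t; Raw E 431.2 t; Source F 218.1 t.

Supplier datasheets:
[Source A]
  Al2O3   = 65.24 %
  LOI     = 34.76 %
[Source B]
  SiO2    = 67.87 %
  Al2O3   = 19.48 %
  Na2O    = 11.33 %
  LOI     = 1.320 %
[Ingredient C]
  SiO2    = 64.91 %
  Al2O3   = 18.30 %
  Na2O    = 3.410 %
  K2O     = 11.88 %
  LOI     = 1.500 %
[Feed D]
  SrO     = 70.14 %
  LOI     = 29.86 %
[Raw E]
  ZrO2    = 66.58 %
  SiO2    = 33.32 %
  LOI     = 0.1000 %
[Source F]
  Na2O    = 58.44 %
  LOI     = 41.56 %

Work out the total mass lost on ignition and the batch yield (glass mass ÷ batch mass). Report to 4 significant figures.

Each numeric step holds full float precision in all steps; values along the way are printed, with 4-significant-digit rounding, in the printout; each reported number is rounded just once — all derived quantities are computed in full float precision (ignition loss, the totals, glass mass, yield, six oxide percentages) from the batch weights for 2222 t of glass as written in the problem or the answer.
Each material's LOI contribution:
  Source A: 411.2 × 0.3476 = 142.9 t
  Source B: 625.4 × 0.01320 = 8.255 t
  Ingredient C: 474.8 × 0.01500 = 7.122 t
  Feed D: 443.2 × 0.2986 = 132.3 t
  Raw E: 431.2 × 0.001000 = 0.4312 t
  Source F: 218.1 × 0.4156 = 90.64 t
Total LOI = 381.7 t
Glass = batch − LOI = 2604 − 381.7 = 2222 t

LOI loss = 381.7 t; glass = 2222 t; yield = 85.34%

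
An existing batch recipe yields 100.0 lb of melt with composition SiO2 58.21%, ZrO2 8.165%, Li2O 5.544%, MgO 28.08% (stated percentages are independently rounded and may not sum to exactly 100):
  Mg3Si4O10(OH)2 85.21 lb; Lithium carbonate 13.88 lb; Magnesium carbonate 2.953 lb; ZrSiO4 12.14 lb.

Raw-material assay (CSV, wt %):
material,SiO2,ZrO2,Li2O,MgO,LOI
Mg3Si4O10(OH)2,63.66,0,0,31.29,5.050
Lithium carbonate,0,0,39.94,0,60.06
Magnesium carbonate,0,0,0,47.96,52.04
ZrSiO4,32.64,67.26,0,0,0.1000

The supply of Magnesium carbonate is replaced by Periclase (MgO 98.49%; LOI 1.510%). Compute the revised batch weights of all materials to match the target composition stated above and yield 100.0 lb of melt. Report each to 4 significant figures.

Values along the way are displayed rounded to 4 significant digits as written; every computation holds full precision through the solve. Each reported number is rounded once only. Derived quantities are re-derived from the batch weights per 100.0 lb of glass at exact precision (LOI, glass mass, totals, yield, four oxide percentages) precisely as stated by the problem or the answer.
Oxide mass targets, per 100.0 lb melt:
  SiO2: 58.21% × 100.0 = 58.21 lb
  ZrO2: 8.165% × 100.0 = 8.165 lb
  Li2O: 5.544% × 100.0 = 5.544 lb
  MgO: 28.08% × 100.0 = 28.08 lb
Mass-balance tally per oxide from the weights as reported, per the basis as stated (sums match the target masses up to rounding of the answer):
  SiO2: 85.21·0.6366 + 12.14·0.3264 = 58.21 lb (target 58.21 lb)
  ZrO2: 12.14·0.6726 = 8.165 lb (target 8.165 lb)
  Li2O: 13.88·0.3994 = 5.544 lb (target 5.544 lb)
  MgO: 85.21·0.3129 + 1.438·0.9849 = 28.08 lb (target 28.08 lb)
Mass balance on the glass: batch total minus LOI = 99.99 lb (oxide target masses add up to 100.0 lb; stated basis 100.0 lb — any gap is answer rounding).
Adding the batch up: Σ batch = 112.7 lb; ignition loss, Σ(batch × LOI) = 12.67 lb; the yield ratio, glass ÷ batch: 88.75%.

Revised batch per 100.0 lb melt:
  Mg3Si4O10(OH)2: 85.21 lb
  Lithium carbonate: 13.88 lb
  Periclase: 1.438 lb
  ZrSiO4: 12.14 lb
Total batch = 112.7 lb; LOI loss = 12.67 lb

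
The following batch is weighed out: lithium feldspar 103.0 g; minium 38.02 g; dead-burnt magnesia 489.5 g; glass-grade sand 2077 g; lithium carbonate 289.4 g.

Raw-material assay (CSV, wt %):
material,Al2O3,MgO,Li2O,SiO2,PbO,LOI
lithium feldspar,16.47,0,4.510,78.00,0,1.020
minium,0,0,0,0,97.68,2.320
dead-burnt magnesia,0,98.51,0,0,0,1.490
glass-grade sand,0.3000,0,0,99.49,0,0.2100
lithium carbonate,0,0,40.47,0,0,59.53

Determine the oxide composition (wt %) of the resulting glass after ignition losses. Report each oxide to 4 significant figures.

Glass mass = 2811 g (batch 2997 − LOI 185.9).
Composition: Al2O3 0.8251%, MgO 17.15%, Li2O 4.332%, SiO2 76.37%, PbO 1.321%

The working math keeps full float precision from start to finish — the intermediate values are displayed, with 4-significant-figure rounding, across the worked steps — every reported number is rounded exactly once — derived quantities, including LOI, net glass mass, five oxide percentages, totals, the yield, are computed from the batch weights on 2811 g of glass at full float precision as quoted within question or answer.
Delivered oxide masses:
  Al2O3: 103.0·0.1647 + 2077·0.003000 = 23.20 g
  MgO: 489.5·0.9851 = 482.2 g
  Li2O: 103.0·0.04510 + 289.4·0.4047 = 121.8 g
  SiO2: 103.0·0.7800 + 2077·0.9949 = 2147 g
  PbO: 38.02·0.9768 = 37.14 g
LOI: 103.0·0.01020 + 38.02·0.02320 + 489.5·0.01490 + 2077·0.002100 + 289.4·0.5953 = 185.9 g
Net of LOI, the glass mass = 2997 − 185.9 = 2811 g (= Σ oxide masses)
wt % = oxide mass / glass mass × 100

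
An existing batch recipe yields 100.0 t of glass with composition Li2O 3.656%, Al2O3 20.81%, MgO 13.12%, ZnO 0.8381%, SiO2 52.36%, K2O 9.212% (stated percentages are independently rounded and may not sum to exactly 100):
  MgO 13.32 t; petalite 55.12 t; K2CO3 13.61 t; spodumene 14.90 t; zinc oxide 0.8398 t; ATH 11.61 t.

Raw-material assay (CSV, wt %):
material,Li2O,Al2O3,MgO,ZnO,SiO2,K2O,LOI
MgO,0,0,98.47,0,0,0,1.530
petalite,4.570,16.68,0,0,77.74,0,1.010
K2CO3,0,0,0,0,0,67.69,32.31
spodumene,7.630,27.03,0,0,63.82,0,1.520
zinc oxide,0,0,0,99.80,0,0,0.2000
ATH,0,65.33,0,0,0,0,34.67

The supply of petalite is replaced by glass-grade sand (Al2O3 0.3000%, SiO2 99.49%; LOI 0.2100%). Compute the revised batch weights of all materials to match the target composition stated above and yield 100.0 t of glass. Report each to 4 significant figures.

Revised batch per 100.0 t glass:
  MgO: 13.32 t
  glass-grade sand: 21.89 t
  K2CO3: 13.61 t
  spodumene: 47.92 t
  zinc oxide: 0.8398 t
  ATH: 11.93 t
Total batch = 109.5 t; LOI loss = 9.513 t

The whole derivation carries exact precision at every stage; rounding to four significant digits applies to every mid-chain value as printed — every reported result is rounded only once; the derived quantities, including net glass mass, yield, the totals, six oxide percentages, LOI, are rebuilt from the batch weights for 100.0 t of glass at full float precision exactly as printed in problem or answer.
The oxide mass targets at 100.0 t glass:
  Li2O: 3.656% × 100.0 = 3.656 t
  Al2O3: 20.81% × 100.0 = 20.81 t
  MgO: 13.12% × 100.0 = 13.12 t
  ZnO: 0.8381% × 100.0 = 0.8381 t
  SiO2: 52.36% × 100.0 = 52.36 t
  K2O: 9.212% × 100.0 = 9.212 t
Checking each oxide sum working from each reported weight, against the basis in use (target by target, the sums agree given rounding of the digits):
  Li2O: 47.92·0.07630 = 3.656 t (target 3.656 t)
  Al2O3: 21.89·0.003000 + 47.92·0.2703 + 11.93·0.6533 = 20.81 t (target 20.81 t)
  MgO: 13.32·0.9847 = 13.12 t (target 13.12 t)
  ZnO: 0.8398·0.9980 = 0.8381 t (target 0.8381 t)
  SiO2: 21.89·0.9949 + 47.92·0.6382 = 52.36 t (target 52.36 t)
  K2O: 13.61·0.6769 = 9.213 t (target 9.212 t)
Mass balance on the glass: the batch minus its LOI: 100.0 t (the targets, summed, come to 100.0 t; basis as stated: 100.0 t — differing by rounding only).
Batch total: Σ batch = 109.5 t; loss to ignition Σ batch·LOI = 9.513 t; yield = glass ÷ total batch = 91.31%.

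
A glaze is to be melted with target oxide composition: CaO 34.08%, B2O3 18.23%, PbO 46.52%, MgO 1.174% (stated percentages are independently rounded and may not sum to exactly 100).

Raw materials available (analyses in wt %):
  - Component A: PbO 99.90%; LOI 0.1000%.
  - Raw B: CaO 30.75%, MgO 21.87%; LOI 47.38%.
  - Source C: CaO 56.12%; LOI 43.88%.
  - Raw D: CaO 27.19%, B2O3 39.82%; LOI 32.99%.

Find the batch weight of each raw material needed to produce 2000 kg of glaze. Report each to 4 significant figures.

Batch per 2000 kg glaze:
  Component A: 931.3 kg
  Raw B: 107.4 kg
  Source C: 712.1 kg
  Raw D: 915.6 kg
Total batch = 2666 kg; LOI loss = 666.3 kg; yield = 75.01%

In-progress results are displayed rounded off to 4 significant digits on the page; the whole derivation keeps full float precision in every operation; a single rounding completes every reported result; all derived quantities are rebuilt from the weighed amounts per 2000 kg of glass at exact precision (glass mass, ignition loss, the yield, totals, four oxide percentages), exactly as printed in question or answer.
Target oxide masses per 2000 kg glaze:
  CaO: 34.08% × 2000 = 681.6 kg
  B2O3: 18.23% × 2000 = 364.6 kg
  PbO: 46.52% × 2000 = 930.4 kg
  MgO: 1.174% × 2000 = 23.48 kg
A balance pass over the oxides, given the weights on record, relative to the basis at hand (sum by sum, the targets are met exact up to rounding of places):
  CaO: 107.4·0.3075 + 712.1·0.5612 + 915.6·0.2719 = 681.6 kg (target 681.6 kg)
  B2O3: 915.6·0.3982 = 364.6 kg (target 364.6 kg)
  PbO: 931.3·0.9990 = 930.4 kg (target 930.4 kg)
  MgO: 107.4·0.2187 = 23.49 kg (target 23.48 kg)
Glass-mass bookkeeping: the batch minus its LOI: 2000 kg (per-oxide target masses sum to 2000 kg; versus the stated basis of 2000 kg — gaps are rounding artifacts).
Adding the batch up: Σ batch = 2666 kg; loss to ignition Σ batch·LOI = 666.3 kg; yield, glass over the total, = 75.01%.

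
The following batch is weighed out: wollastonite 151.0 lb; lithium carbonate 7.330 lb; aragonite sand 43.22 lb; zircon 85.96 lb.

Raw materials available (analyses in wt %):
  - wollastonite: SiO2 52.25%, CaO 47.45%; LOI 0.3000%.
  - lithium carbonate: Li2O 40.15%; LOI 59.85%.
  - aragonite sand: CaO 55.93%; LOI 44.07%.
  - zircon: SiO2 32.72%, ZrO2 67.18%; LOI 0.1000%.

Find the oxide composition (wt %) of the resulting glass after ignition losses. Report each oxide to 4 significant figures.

Glass mass = 263.5 lb (batch 287.5 − LOI 23.97).
Composition: Li2O 1.117%, SiO2 40.61%, ZrO2 21.91%, CaO 36.36%

All internal work holds full precision throughout. Mid-chain values are shown, with 4-significant-figure rounding, at each printed step — each reported figure is rounded exactly once; all derived quantities are recomputed from the batch weights on 263.5 lb of glass at exact precision (the four compositions, glass mass, LOI, the totals, the yield), as they appear in problem or answer.
Mass of each oxide from the mix:
  Li2O: 7.330·0.4015 = 2.943 lb
  SiO2: 151.0·0.5225 + 85.96·0.3272 = 107.0 lb
  ZrO2: 85.96·0.6718 = 57.75 lb
  CaO: 151.0·0.4745 + 43.22·0.5593 = 95.82 lb
LOI: 151.0·0.003000 + 7.330·0.5985 + 43.22·0.4407 + 85.96·0.001000 = 23.97 lb
Net of LOI, the glass mass = 287.5 − 23.97 = 263.5 lb (equal to the oxide-mass sum)
percent share: oxide ÷ glass, ×100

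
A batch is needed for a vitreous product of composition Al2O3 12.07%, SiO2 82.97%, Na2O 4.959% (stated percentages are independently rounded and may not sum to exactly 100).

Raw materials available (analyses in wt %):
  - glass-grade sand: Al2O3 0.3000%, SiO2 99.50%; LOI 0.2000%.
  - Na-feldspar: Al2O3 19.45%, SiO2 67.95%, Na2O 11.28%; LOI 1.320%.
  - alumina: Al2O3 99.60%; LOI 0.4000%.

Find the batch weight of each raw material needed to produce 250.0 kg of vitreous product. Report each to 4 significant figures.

Batch per 250.0 kg vitreous product:
  glass-grade sand: 133.4 kg
  Na-feldspar: 109.9 kg
  alumina: 8.432 kg
Total batch = 251.7 kg; LOI loss = 1.751 kg; yield = 99.30%

Every computation carries exact precision throughout; values along the way appear, with 4-significant-figure rounding, at each printed step — exactly one rounding is applied to every reported figure — the derived quantities (three oxide percentages, glass mass, LOI, totals, yield) are recomputed starting from the weights at 250.0 kg of glass in full precision as quoted within question or answer.
Per-oxide target masses for 250.0 kg vitreous product:
  Al2O3: 12.07% × 250.0 = 30.18 kg
  SiO2: 82.97% × 250.0 = 207.4 kg
  Na2O: 4.959% × 250.0 = 12.40 kg
A balance pass over the oxides, per the reported batch figures, per the basis as stated (sum by sum, the targets are met exact up to rounding of places):
  Al2O3: 133.4·0.003000 + 109.9·0.1945 + 8.432·0.9960 = 30.17 kg (target 30.18 kg)
  SiO2: 133.4·0.9950 + 109.9·0.6795 = 207.4 kg (target 207.4 kg)
  Na2O: 109.9·0.1128 = 12.40 kg (target 12.40 kg)
Glass-mass closure: net batch after ignition = 250.0 kg (the targets, summed, come to 250.0 kg; against the stated basis, 250.0 kg — gaps are rounding artifacts).
Whole-batch sum: Σ batch = 251.7 kg; the LOI term Σ batch·LOI equals 1.751 kg; yield: glass divided by total = 99.30%.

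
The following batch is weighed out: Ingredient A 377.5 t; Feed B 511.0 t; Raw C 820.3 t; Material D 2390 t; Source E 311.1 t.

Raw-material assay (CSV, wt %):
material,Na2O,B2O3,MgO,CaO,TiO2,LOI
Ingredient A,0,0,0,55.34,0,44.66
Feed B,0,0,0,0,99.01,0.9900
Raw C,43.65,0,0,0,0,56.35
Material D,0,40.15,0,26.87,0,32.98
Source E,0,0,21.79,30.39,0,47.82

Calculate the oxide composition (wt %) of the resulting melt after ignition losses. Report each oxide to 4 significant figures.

Glass mass = 2837 t (batch 4410 − LOI 1573).
Composition: Na2O 12.62%, B2O3 33.82%, MgO 2.389%, CaO 33.33%, TiO2 17.83%

The whole derivation maintains exact precision all the way through; working values appear, with 4-significant-digit rounding, on the page — each reported figure undergoes a single rounding. The derived quantities, which include totals, yield, the five compositions, net glass mass, LOI, are rebuilt in full float precision, as set out in the question or the answer, from the weighed amounts per 2837 t of glass.
What the batch supplies per oxide:
  Na2O: 820.3·0.4365 = 358.1 t
  B2O3: 2390·0.4015 = 959.6 t
  MgO: 311.1·0.2179 = 67.79 t
  CaO: 377.5·0.5534 + 2390·0.2687 + 311.1·0.3039 = 945.6 t
  TiO2: 511.0·0.9901 = 505.9 t
LOI: 377.5·0.4466 + 511.0·0.009900 + 820.3·0.5635 + 2390·0.3298 + 311.1·0.4782 = 1573 t
Resulting glass, batch − LOI: 4410 − 1573 = 2837 t (= the summed oxide contributions)
percent share: oxide ÷ glass, ×100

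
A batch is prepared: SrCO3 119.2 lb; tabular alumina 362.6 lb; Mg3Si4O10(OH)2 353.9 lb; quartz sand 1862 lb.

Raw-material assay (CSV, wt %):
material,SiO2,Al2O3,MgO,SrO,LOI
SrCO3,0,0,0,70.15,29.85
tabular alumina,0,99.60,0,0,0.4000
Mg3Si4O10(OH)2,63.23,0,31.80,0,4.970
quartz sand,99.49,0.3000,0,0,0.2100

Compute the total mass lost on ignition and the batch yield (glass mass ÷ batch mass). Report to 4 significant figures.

Every computation holds exact precision end to end; working values are displayed with 4-significant-figure rounding at each printed step; each reported number is rounded exactly once; the derived quantities (four oxide percentages, net glass mass, LOI, the totals, yield) are carried starting from the weights at 2639 lb of glass in exact precision, as set out in either problem or answer.
Each material's LOI contribution:
  SrCO3: 119.2 × 0.2985 = 35.58 lb
  tabular alumina: 362.6 × 0.004000 = 1.450 lb
  Mg3Si4O10(OH)2: 353.9 × 0.04970 = 17.59 lb
  quartz sand: 1862 × 0.002100 = 3.910 lb
Total LOI = 58.53 lb
Glass = batch − LOI = 2698 − 58.53 = 2639 lb

LOI loss = 58.53 lb; glass = 2639 lb; yield = 97.83%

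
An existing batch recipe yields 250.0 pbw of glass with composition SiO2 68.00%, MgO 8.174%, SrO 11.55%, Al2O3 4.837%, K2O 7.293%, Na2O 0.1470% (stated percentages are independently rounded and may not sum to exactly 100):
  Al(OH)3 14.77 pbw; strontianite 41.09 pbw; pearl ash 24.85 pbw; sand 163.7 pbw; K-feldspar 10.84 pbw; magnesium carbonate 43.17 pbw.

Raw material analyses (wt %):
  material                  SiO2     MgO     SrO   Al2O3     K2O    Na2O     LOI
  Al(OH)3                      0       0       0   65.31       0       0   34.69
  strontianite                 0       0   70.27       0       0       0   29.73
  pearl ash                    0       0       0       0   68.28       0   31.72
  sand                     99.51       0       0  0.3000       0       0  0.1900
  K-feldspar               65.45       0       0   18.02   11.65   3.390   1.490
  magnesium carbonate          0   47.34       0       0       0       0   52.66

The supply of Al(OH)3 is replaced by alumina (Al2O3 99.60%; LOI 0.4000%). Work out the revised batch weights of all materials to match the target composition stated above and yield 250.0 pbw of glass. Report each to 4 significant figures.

Each numeric step maintains full float precision from first step to last — the intermediate values appear, rounded to 4 significant digits, across the worked steps; each reported result includes exactly one rounding — all derived quantities, which include yield, totals, ignition loss, net glass mass, the six compositions, are re-derived at full float precision, as they appear in the question or the answer, using the weight values for 250.0 pbw of glass.
Target masses of each oxide per 250.0 pbw glass:
  SiO2: 68.00% × 250.0 = 170.0 pbw
  MgO: 8.174% × 250.0 = 20.43 pbw
  SrO: 11.55% × 250.0 = 28.88 pbw
  Al2O3: 4.837% × 250.0 = 12.09 pbw
  K2O: 7.293% × 250.0 = 18.23 pbw
  Na2O: 0.1470% × 250.0 = 0.3675 pbw
Checking each oxide sum applying the batch weights above, at the basis given (target by target, the sums agree within answer rounding):
  SiO2: 163.7·0.9951 + 10.84·0.6545 = 170.0 pbw (target 170.0 pbw)
  MgO: 43.17·0.4734 = 20.44 pbw (target 20.43 pbw)
  SrO: 41.09·0.7027 = 28.87 pbw (target 28.88 pbw)
  Al2O3: 9.687·0.9960 + 163.7·0.003000 + 10.84·0.1802 = 12.09 pbw (target 12.09 pbw)
  K2O: 24.85·0.6828 + 10.84·0.1165 = 18.23 pbw (target 18.23 pbw)
  Na2O: 10.84·0.03390 = 0.3675 pbw (target 0.3675 pbw)
Glass-mass sanity pass: the batch minus its LOI: 250.0 pbw (per-oxide target masses sum to 250.0 pbw; against the stated basis, 250.0 pbw — rounding explains the deltas).
Batch grand total — Σ batch = 293.3 pbw; loss to ignition Σ batch·LOI = 43.34 pbw; yield, glass over the total, = 85.22%.

Revised batch per 250.0 pbw glass:
  alumina: 9.687 pbw
  strontianite: 41.09 pbw
  pearl ash: 24.85 pbw
  sand: 163.7 pbw
  K-feldspar: 10.84 pbw
  magnesium carbonate: 43.17 pbw
Total batch = 293.3 pbw; LOI loss = 43.34 pbw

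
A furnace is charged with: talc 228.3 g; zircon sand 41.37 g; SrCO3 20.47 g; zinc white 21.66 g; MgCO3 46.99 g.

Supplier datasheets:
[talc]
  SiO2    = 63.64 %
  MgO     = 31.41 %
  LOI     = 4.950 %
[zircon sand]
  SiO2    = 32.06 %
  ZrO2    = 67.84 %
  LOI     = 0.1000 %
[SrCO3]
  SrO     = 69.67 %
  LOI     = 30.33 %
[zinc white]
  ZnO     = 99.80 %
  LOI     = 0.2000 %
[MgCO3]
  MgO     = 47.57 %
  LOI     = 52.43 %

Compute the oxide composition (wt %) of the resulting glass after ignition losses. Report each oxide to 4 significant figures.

Glass mass = 316.6 g (batch 358.8 − LOI 42.23).
Composition: ZnO 6.829%, SrO 4.505%, SiO2 50.09%, ZrO2 8.866%, MgO 29.71%

In-progress results appear rounded off to 4 significant digits when written out; the working math carries full float precision from first step to last. A single rounding finalizes every reported number — the derived quantities (net glass mass, five oxide percentages, ignition loss, yield, the totals) are carried starting from the weights on 316.6 g of glass at full precision, exactly as printed in the question or the answer.
Oxide-by-oxide delivered mass:
  ZnO: 21.66·0.9980 = 21.62 g
  SrO: 20.47·0.6967 = 14.26 g
  SiO2: 228.3·0.6364 + 41.37·0.3206 = 158.6 g
  ZrO2: 41.37·0.6784 = 28.07 g
  MgO: 228.3·0.3141 + 46.99·0.4757 = 94.06 g
LOI: 228.3·0.04950 + 41.37·0.001000 + 20.47·0.3033 + 21.66·0.002000 + 46.99·0.5243 = 42.23 g
Net of LOI, the glass mass = 358.8 − 42.23 = 316.6 g (the oxide masses sum to this)
wt % = 100 × oxide mass / glass mass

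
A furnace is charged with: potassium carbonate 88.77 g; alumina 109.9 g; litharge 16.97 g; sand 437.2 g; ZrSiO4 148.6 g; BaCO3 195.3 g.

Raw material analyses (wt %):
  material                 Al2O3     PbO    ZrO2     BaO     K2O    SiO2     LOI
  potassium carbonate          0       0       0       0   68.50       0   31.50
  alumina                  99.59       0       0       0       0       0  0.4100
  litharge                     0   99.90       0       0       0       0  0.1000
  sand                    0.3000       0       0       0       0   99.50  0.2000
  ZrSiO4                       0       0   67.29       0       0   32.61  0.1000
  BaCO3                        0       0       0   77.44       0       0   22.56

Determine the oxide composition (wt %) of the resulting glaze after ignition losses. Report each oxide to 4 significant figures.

Glass mass = 923.2 g (batch 996.7 − LOI 73.51).
Composition: Al2O3 12.00%, PbO 1.836%, ZrO2 10.83%, BaO 16.38%, K2O 6.586%, SiO2 52.37%

Each numeric step runs at full precision end to end; intermediates are printed, rounded to four significant digits, in the working; a single rounding completes each reported value; all derived quantities (glass mass, the totals, yield, LOI, six oxide percentages) are re-derived in full float precision from the weighed amounts per 923.2 g of glass exactly as printed in problem or answer.
Delivered oxide masses:
  Al2O3: 109.9·0.9959 + 437.2·0.003000 = 110.8 g
  PbO: 16.97·0.9990 = 16.95 g
  ZrO2: 148.6·0.6729 = 99.99 g
  BaO: 195.3·0.7744 = 151.2 g
  K2O: 88.77·0.6850 = 60.81 g
  SiO2: 437.2·0.9950 + 148.6·0.3261 = 483.5 g
LOI: 88.77·0.3150 + 109.9·0.004100 + 16.97·0.001000 + 437.2·0.002000 + 148.6·0.001000 + 195.3·0.2256 = 73.51 g
Resulting glass, batch − LOI: 996.7 − 73.51 = 923.2 g (the oxide masses sum to this)
percent by weight: oxide/glass ×100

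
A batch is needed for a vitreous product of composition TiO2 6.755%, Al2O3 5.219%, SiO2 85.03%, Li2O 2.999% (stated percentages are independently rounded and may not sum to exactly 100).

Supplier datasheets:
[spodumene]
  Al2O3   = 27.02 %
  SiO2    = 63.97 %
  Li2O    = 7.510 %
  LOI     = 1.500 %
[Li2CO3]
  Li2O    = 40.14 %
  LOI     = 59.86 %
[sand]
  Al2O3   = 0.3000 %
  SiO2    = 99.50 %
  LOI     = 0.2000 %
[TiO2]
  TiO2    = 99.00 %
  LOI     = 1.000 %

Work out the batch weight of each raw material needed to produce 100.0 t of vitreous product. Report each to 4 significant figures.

Batch per 100.0 t vitreous product:
  spodumene: 18.50 t
  Li2CO3: 4.010 t
  sand: 73.56 t
  TiO2: 6.823 t
Total batch = 102.9 t; LOI loss = 2.893 t; yield = 97.19%

Values along the way are displayed, rounded to four significant figures, when written out; all arithmetic keeps exact precision in all steps — each reported number takes just one rounding; derived quantities are carried from the weighed amounts for 100.0 t of glass in exact precision (the four compositions, yield, LOI, glass mass, the totals), as given in problem or answer.
Target masses of each oxide per 100.0 t vitreous product:
  TiO2: 6.755% × 100.0 = 6.755 t
  Al2O3: 5.219% × 100.0 = 5.219 t
  SiO2: 85.03% × 100.0 = 85.03 t
  Li2O: 2.999% × 100.0 = 2.999 t
Balance tally, oxide-wise, applying the batch weights above, relative to the basis at hand (oxide sums agree with the targets once rounding is allowed for):
  TiO2: 6.823·0.9900 = 6.755 t (target 6.755 t)
  Al2O3: 18.50·0.2702 + 73.56·0.003000 = 5.219 t (target 5.219 t)
  SiO2: 18.50·0.6397 + 73.56·0.9950 = 85.03 t (target 85.03 t)
  Li2O: 18.50·0.07510 + 4.010·0.4014 = 2.999 t (target 2.999 t)
Auditing the glass mass value: the batch minus its LOI: 100.0 t (oxide target masses add up to 100.0 t; the stated basis being 100.0 t — deltas are rounding alone).
Whole-batch sum: Σ batch = 102.9 t; LOI loss = Σ batch·LOI = 2.893 t; yield, glass over the total, = 97.19%.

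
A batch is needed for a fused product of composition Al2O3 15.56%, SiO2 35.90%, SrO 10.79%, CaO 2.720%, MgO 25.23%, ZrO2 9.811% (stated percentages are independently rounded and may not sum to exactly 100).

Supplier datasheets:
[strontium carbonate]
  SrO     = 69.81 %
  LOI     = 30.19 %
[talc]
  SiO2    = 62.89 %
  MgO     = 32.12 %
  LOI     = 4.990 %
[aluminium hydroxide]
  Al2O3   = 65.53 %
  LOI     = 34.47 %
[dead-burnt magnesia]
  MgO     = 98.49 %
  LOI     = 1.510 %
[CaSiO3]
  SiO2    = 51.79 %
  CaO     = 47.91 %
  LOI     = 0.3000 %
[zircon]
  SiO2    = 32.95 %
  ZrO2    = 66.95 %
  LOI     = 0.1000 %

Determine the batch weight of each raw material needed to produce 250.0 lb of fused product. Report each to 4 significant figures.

Batch per 250.0 lb fused product:
  strontium carbonate: 38.64 lb
  talc: 111.8 lb
  aluminium hydroxide: 59.36 lb
  dead-burnt magnesia: 27.57 lb
  CaSiO3: 14.19 lb
  zircon: 36.64 lb
Total batch = 288.2 lb; LOI loss = 38.20 lb; yield = 86.74%

Each numeric step carries full float precision through the solve. Working values are displayed with 4-significant-figure rounding across the worked steps. A single rounding completes each reported number; derived quantities are computed using the weight values on 250.0 lb of glass in full float precision (six oxide percentages, LOI, yield, glass mass, the totals), as set out in question or answer.
Target oxide masses per 250.0 lb fused product:
  Al2O3: 15.56% × 250.0 = 38.90 lb
  SiO2: 35.90% × 250.0 = 89.75 lb
  SrO: 10.79% × 250.0 = 26.98 lb
  CaO: 2.720% × 250.0 = 6.800 lb
  MgO: 25.23% × 250.0 = 63.08 lb
  ZrO2: 9.811% × 250.0 = 24.53 lb
Mass-balance tally per oxide on the weights just shown, per the basis as stated (oxide sums agree with the targets inside rounding margins):
  Al2O3: 59.36·0.6553 = 38.90 lb (target 38.90 lb)
  SiO2: 111.8·0.6289 + 14.19·0.5179 + 36.64·0.3295 = 89.73 lb (target 89.75 lb)
  SrO: 38.64·0.6981 = 26.97 lb (target 26.98 lb)
  CaO: 14.19·0.4791 = 6.798 lb (target 6.800 lb)
  MgO: 111.8·0.3212 + 27.57·0.9849 = 63.06 lb (target 63.08 lb)
  ZrO2: 36.64·0.6695 = 24.53 lb (target 24.53 lb)
Glass-mass closure: total charge less LOI = 250.0 lb (per-oxide target masses sum to 250.0 lb; the stated basis being 250.0 lb — deltas are rounding alone).
Batch grand total — Σ batch = 288.2 lb; Σ batch·LOI gives LOI loss = 38.20 lb; the yield ratio, glass ÷ batch: 86.74%.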